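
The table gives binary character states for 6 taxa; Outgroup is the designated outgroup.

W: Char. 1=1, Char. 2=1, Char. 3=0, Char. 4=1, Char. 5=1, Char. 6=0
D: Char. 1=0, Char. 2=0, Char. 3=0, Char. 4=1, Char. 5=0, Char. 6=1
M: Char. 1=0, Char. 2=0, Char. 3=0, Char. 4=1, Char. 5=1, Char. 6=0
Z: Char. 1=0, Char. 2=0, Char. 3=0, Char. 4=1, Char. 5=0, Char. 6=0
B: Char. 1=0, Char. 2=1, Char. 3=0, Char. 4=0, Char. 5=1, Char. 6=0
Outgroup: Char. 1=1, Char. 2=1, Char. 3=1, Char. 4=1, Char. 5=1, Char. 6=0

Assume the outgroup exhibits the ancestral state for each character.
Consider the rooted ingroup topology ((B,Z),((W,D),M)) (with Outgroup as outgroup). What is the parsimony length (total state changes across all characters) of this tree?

10

Map each character onto ((B,Z),((W,D),M)) (rooted by Outgroup) and count the minimum state changes it requires (Fitch parsimony):
Char. 1: 2; Char. 2: 3; Char. 3: 1; Char. 4: 1; Char. 5: 2; Char. 6: 1.
Total tree length = 10.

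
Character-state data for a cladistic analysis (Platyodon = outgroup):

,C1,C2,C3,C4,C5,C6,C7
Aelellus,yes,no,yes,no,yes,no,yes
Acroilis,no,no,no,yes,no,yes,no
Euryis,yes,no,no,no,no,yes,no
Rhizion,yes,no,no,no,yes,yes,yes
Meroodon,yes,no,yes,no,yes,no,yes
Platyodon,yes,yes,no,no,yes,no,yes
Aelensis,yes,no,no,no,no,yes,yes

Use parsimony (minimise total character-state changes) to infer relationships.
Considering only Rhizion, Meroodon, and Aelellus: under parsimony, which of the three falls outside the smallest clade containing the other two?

Rhizion

Character polarity is set by the outgroup: the derived state is whichever differs from the outgroup's state, so for C1, C2, C5, C7 the derived state is 'no', and for the remaining characters it is 'yes'.
C1: derived state 'no' in Acroilis only — an autapomorphy, so it tells us nothing about relationships among taxa.
C2 (derived state 'no') is shared by all ingroup taxa — unites the whole ingroup.
C3 (derived state 'yes') is shared by Aelellus and Meroodon — a synapomorphy uniting that clade.
C4: derived state 'yes' in Acroilis only — an autapomorphy, so it tells us nothing about relationships among taxa.
Only Acroilis, Aelensis, and Euryis show the derived state 'no' for C5, supporting them as a clade.
Only Acroilis, Aelensis, Euryis, and Rhizion show the derived state 'yes' for C6, supporting them as a clade.
C7 (derived state 'no') is shared by Acroilis and Euryis — a synapomorphy uniting that clade.
Most parsimonious ingroup topology: ((Rhizion,((Acroilis,Euryis),Aelensis)),(Aelellus,Meroodon)).
Aelellus and Meroodon share a more recent common ancestor with each other than either does with Rhizion, so Rhizion is the least closely related of the three.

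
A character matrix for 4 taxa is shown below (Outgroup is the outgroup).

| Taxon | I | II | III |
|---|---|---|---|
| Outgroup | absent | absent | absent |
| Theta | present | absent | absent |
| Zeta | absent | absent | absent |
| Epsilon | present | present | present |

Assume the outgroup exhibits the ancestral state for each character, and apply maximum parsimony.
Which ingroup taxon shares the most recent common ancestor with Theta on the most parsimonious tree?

Epsilon

The outgroup has state 'absent' for every character, so 'present' is the derived state throughout.
Only Epsilon and Theta show the derived state 'present' for I, supporting them as a clade.
II: derived state 'present' in Epsilon only — an autapomorphy, so it tells us nothing about relationships among taxa.
III: derived state 'present' in Epsilon only — an autapomorphy, so it tells us nothing about relationships among taxa.
Most parsimonious ingroup topology: ((Epsilon,Theta),Zeta).
Theta and Epsilon form a cherry on this tree, so they are sister taxa.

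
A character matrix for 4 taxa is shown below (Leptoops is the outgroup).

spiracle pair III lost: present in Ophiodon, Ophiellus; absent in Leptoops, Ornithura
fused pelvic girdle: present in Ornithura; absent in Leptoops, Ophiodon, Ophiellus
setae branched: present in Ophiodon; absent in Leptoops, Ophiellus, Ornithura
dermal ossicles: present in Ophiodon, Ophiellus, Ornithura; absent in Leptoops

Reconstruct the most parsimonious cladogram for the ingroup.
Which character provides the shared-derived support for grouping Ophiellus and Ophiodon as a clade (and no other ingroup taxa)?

The outgroup has state 'absent' for every character, so 'present' is the derived state throughout.
spiracle pair III lost: derived state 'present' in Ophiellus and Ophiodon only — synapomorphy for {Ophiellus, Ophiodon}.
fused pelvic girdle (derived state 'present') is unique to Ornithura (autapomorphy; uninformative for grouping).
setae branched: derived state 'present' in Ophiodon only — an autapomorphy, so it tells us nothing about relationships among taxa.
dermal ossicles (derived state 'present') is shared by all ingroup taxa — unites the whole ingroup.
Most parsimonious ingroup topology: ((Ophiodon,Ophiellus),Ornithura).
The clade {Ophiellus, Ophiodon} is supported by spiracle pair III lost: its derived state 'present' occurs in exactly those taxa and in no other taxon (including the outgroup).

spiracle pair III lost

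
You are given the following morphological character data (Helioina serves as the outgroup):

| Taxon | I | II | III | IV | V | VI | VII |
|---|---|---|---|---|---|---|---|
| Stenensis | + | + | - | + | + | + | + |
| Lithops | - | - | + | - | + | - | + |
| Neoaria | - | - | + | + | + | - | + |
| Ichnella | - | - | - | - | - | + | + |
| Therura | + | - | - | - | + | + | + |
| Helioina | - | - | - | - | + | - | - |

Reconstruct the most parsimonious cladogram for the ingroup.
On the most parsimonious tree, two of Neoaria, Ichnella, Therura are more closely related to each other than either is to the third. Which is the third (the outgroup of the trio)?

Character polarity is set by the outgroup: the derived state is whichever differs from the outgroup's state, so for V the derived state is '-', and for the remaining characters it is '+'.
I: derived state '+' in Stenensis and Therura only — synapomorphy for {Stenensis, Therura}.
II: derived state '+' in Stenensis only — an autapomorphy, so it tells us nothing about relationships among taxa.
III (derived state '+') is shared by Lithops and Neoaria — a synapomorphy uniting that clade.
IV groups Neoaria and Stenensis, which is incompatible with the clades supported by the remaining characters; treating it as convergent (homoplasy) costs fewer steps than any alternative tree.
V (derived state '-') is unique to Ichnella (autapomorphy; uninformative for grouping).
Only Ichnella, Stenensis, and Therura show the derived state '+' for VI, supporting them as a clade.
VII (derived state '+') is shared by all ingroup taxa — unites the whole ingroup.
Most parsimonious ingroup topology: ((Lithops,Neoaria),((Therura,Stenensis),Ichnella)).
Ichnella and Therura share a more recent common ancestor with each other than either does with Neoaria, so Neoaria is the least closely related of the three.

Neoaria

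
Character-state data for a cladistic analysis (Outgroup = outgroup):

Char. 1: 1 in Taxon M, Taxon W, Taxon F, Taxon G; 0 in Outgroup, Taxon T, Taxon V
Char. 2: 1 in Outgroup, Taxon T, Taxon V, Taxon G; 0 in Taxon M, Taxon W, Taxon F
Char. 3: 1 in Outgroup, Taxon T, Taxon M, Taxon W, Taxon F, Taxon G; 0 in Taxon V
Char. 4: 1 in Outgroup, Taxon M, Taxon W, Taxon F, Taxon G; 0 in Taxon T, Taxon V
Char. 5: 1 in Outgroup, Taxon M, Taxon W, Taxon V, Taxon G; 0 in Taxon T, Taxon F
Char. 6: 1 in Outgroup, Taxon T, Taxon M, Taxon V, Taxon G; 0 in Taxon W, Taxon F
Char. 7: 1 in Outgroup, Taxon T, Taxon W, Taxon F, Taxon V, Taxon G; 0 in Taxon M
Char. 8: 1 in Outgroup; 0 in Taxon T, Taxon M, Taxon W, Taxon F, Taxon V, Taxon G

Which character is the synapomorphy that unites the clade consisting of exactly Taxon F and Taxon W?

Character polarity is set by the outgroup: the derived state is whichever differs from the outgroup's state, so for Char. 2, Char. 3, Char. 4, Char. 5, Char. 6, Char. 7, Char. 8 the derived state is '0', and for the remaining characters it is '1'.
Char. 1 (derived state '1') is shared by Taxon F, Taxon G, Taxon M, and Taxon W — a synapomorphy uniting that clade.
Char. 2 (derived state '0') is shared by Taxon F, Taxon M, and Taxon W — a synapomorphy uniting that clade.
Char. 3: derived state '0' in Taxon V only — an autapomorphy, so it tells us nothing about relationships among taxa.
Char. 4: derived state '0' in Taxon T and Taxon V only — synapomorphy for {Taxon T, Taxon V}.
Char. 5 (state '0') occurs in Taxon F and Taxon T but conflicts with the nesting implied by the other characters — most parsimoniously interpreted as homoplasy.
Char. 6: derived state '0' in Taxon F and Taxon W only — synapomorphy for {Taxon F, Taxon W}.
Char. 7 (derived state '0') is unique to Taxon M (autapomorphy; uninformative for grouping).
All ingroup taxa share the derived state '0' for Char. 8; it defines the ingroup but does not resolve relationships within it.
Most parsimonious ingroup topology: ((Taxon T,Taxon V),((Taxon M,(Taxon W,Taxon F)),Taxon G)).
The clade {Taxon F, Taxon W} is supported by Char. 6: its derived state '0' occurs in exactly those taxa and in no other taxon (including the outgroup).

Char. 6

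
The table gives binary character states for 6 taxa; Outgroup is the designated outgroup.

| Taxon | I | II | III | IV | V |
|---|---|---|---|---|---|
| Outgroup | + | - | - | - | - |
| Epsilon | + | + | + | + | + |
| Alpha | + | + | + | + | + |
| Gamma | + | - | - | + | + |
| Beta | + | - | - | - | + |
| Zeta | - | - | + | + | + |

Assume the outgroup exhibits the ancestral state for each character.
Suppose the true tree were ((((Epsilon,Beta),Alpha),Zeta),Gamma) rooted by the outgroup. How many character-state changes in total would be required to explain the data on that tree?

Map each character onto ((((Epsilon,Beta),Alpha),Zeta),Gamma) (rooted by Outgroup) and count the minimum state changes it requires (Fitch parsimony):
I: 1; II: 2; III: 2; IV: 2; V: 1.
Total tree length = 8.

8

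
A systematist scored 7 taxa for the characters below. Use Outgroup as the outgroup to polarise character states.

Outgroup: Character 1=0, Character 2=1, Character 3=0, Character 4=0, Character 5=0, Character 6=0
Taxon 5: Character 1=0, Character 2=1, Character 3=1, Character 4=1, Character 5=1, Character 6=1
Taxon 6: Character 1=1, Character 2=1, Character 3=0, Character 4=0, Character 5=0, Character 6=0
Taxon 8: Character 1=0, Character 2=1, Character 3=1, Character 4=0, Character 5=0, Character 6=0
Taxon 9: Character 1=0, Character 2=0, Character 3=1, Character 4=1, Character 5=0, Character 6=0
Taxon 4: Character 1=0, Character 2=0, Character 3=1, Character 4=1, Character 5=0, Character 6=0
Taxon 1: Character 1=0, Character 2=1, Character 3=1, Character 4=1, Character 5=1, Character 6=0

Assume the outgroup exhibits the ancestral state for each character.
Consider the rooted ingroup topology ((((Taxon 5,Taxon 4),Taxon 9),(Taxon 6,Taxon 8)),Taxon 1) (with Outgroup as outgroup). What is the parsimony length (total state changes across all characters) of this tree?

10

Map each character onto ((((Taxon 5,Taxon 4),Taxon 9),(Taxon 6,Taxon 8)),Taxon 1) (rooted by Outgroup) and count the minimum state changes it requires (Fitch parsimony):
Character 1: 1; Character 2: 2; Character 3: 2; Character 4: 2; Character 5: 2; Character 6: 1.
Total tree length = 10.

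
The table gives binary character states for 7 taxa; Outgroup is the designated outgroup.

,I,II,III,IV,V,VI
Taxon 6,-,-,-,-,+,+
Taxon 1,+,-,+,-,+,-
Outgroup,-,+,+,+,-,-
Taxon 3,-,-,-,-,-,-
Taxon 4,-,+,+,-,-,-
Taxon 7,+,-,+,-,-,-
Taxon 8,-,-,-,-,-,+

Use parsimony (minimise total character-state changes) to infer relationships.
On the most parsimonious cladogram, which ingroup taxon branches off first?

Character polarity is set by the outgroup: the derived state is whichever differs from the outgroup's state, so for II, III, IV the derived state is '-', and for the remaining characters it is '+'.
I: derived state '+' in Taxon 1 and Taxon 7 only — synapomorphy for {Taxon 1, Taxon 7}.
Only Taxon 1, Taxon 3, Taxon 6, Taxon 7, and Taxon 8 show the derived state '-' for II, supporting them as a clade.
Only Taxon 3, Taxon 6, and Taxon 8 show the derived state '-' for III, supporting them as a clade.
All ingroup taxa share the derived state '-' for IV; it defines the ingroup but does not resolve relationships within it.
V groups Taxon 1 and Taxon 6, which is incompatible with the clades supported by the remaining characters; treating it as convergent (homoplasy) costs fewer steps than any alternative tree.
VI (derived state '+') is shared by Taxon 6 and Taxon 8 — a synapomorphy uniting that clade.
Most parsimonious ingroup topology: (((Taxon 3,(Taxon 6,Taxon 8)),(Taxon 7,Taxon 1)),Taxon 4).
Taxon 4 is sister to the clade containing all other ingroup taxa, so it is the earliest-diverging (most basal) ingroup lineage.

Taxon 4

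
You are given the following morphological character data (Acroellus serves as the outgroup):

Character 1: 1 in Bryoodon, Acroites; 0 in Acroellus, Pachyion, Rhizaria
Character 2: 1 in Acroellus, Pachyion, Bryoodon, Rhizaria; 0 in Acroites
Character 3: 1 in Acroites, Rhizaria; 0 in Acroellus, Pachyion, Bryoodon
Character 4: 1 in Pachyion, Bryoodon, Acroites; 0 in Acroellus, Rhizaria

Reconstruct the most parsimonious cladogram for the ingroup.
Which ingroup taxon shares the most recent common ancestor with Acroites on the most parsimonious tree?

Character polarity is set by the outgroup: the derived state is whichever differs from the outgroup's state, so for Character 2 the derived state is '0', and for the remaining characters it is '1'.
Character 1 (derived state '1') is shared by Acroites and Bryoodon — a synapomorphy uniting that clade.
Character 2: derived state '0' in Acroites only — an autapomorphy, so it tells us nothing about relationships among taxa.
Character 3 groups Acroites and Rhizaria, which is incompatible with the clades supported by the remaining characters; treating it as convergent (homoplasy) costs fewer steps than any alternative tree.
Only Acroites, Bryoodon, and Pachyion show the derived state '1' for Character 4, supporting them as a clade.
Most parsimonious ingroup topology: ((Pachyion,(Bryoodon,Acroites)),Rhizaria).
Acroites and Bryoodon form a cherry on this tree, so they are sister taxa.

Bryoodon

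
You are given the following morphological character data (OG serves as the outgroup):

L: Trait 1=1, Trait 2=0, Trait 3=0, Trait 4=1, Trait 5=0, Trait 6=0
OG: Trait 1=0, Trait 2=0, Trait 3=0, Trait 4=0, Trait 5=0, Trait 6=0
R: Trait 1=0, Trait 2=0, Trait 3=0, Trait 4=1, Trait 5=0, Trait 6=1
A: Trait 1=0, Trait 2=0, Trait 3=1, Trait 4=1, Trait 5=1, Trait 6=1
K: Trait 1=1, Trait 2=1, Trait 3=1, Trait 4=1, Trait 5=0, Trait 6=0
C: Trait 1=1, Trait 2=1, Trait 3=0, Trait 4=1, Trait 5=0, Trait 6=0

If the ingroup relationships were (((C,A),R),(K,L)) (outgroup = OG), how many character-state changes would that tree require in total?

Map each character onto (((C,A),R),(K,L)) (rooted by OG) and count the minimum state changes it requires (Fitch parsimony):
Trait 1: 2; Trait 2: 2; Trait 3: 2; Trait 4: 1; Trait 5: 1; Trait 6: 2.
Total tree length = 10.

10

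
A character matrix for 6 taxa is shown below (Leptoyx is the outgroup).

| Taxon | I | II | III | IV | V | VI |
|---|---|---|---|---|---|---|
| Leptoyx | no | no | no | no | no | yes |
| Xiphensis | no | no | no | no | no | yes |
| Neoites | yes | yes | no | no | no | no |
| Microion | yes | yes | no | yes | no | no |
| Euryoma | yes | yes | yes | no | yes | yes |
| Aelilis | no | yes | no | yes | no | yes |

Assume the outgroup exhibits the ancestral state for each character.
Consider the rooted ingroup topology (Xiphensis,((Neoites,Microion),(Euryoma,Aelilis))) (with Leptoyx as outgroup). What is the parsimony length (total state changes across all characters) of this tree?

8

Map each character onto (Xiphensis,((Neoites,Microion),(Euryoma,Aelilis))) (rooted by Leptoyx) and count the minimum state changes it requires (Fitch parsimony):
I: 2; II: 1; III: 1; IV: 2; V: 1; VI: 1.
Total tree length = 8.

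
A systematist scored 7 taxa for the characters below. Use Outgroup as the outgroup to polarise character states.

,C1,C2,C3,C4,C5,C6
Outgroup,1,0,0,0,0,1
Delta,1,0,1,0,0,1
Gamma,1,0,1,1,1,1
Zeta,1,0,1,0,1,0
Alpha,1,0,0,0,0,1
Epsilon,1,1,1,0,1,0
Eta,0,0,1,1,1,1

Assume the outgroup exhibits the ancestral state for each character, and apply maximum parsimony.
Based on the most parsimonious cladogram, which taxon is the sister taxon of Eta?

Gamma

Character polarity is set by the outgroup: the derived state is whichever differs from the outgroup's state, so for C1, C6 the derived state is '0', and for the remaining characters it is '1'.
C1: derived state '0' in Eta only — an autapomorphy, so it tells us nothing about relationships among taxa.
C2 (derived state '1') is unique to Epsilon (autapomorphy; uninformative for grouping).
C3 (derived state '1') is shared by Delta, Epsilon, Eta, Gamma, and Zeta — a synapomorphy uniting that clade.
C4: derived state '1' in Eta and Gamma only — synapomorphy for {Eta, Gamma}.
C5: derived state '1' in Epsilon, Eta, Gamma, and Zeta only — synapomorphy for {Epsilon, Eta, Gamma, Zeta}.
C6 (derived state '0') is shared by Epsilon and Zeta — a synapomorphy uniting that clade.
Most parsimonious ingroup topology: ((Delta,((Gamma,Eta),(Zeta,Epsilon))),Alpha).
Eta and Gamma form a cherry on this tree, so they are sister taxa.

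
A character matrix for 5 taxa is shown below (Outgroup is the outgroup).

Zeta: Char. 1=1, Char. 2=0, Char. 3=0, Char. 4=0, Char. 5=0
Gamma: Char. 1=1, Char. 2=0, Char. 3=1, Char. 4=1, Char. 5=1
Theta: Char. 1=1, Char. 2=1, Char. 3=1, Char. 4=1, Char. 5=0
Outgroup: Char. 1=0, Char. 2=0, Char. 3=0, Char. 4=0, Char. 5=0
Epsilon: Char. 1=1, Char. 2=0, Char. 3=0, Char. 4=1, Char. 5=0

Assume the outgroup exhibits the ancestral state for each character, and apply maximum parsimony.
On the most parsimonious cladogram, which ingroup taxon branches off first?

Zeta

The outgroup has state '0' for every character, so '1' is the derived state throughout.
All ingroup taxa share the derived state '1' for Char. 1; it defines the ingroup but does not resolve relationships within it.
Char. 2 (derived state '1') is unique to Theta (autapomorphy; uninformative for grouping).
Only Gamma and Theta show the derived state '1' for Char. 3, supporting them as a clade.
Char. 4: derived state '1' in Epsilon, Gamma, and Theta only — synapomorphy for {Epsilon, Gamma, Theta}.
Char. 5: derived state '1' in Gamma only — an autapomorphy, so it tells us nothing about relationships among taxa.
Most parsimonious ingroup topology: ((Epsilon,(Theta,Gamma)),Zeta).
Zeta is sister to the clade containing all other ingroup taxa, so it is the earliest-diverging (most basal) ingroup lineage.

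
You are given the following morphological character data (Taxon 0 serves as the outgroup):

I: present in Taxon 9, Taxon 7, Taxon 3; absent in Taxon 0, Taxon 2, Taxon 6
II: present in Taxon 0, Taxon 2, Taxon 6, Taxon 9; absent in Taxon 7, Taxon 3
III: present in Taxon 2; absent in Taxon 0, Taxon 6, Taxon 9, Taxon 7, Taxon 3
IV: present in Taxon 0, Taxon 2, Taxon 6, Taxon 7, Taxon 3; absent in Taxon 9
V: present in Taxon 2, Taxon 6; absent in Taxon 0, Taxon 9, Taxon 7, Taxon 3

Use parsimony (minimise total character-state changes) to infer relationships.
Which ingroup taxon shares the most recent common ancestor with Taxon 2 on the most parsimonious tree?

Character polarity is set by the outgroup: the derived state is whichever differs from the outgroup's state, so for II, IV the derived state is 'absent', and for the remaining characters it is 'present'.
I (derived state 'present') is shared by Taxon 3, Taxon 7, and Taxon 9 — a synapomorphy uniting that clade.
II: derived state 'absent' in Taxon 3 and Taxon 7 only — synapomorphy for {Taxon 3, Taxon 7}.
III: derived state 'present' in Taxon 2 only — an autapomorphy, so it tells us nothing about relationships among taxa.
IV: derived state 'absent' in Taxon 9 only — an autapomorphy, so it tells us nothing about relationships among taxa.
V: derived state 'present' in Taxon 2 and Taxon 6 only — synapomorphy for {Taxon 2, Taxon 6}.
Most parsimonious ingroup topology: ((Taxon 2,Taxon 6),(Taxon 9,(Taxon 7,Taxon 3))).
Taxon 2 and Taxon 6 form a cherry on this tree, so they are sister taxa.

Taxon 6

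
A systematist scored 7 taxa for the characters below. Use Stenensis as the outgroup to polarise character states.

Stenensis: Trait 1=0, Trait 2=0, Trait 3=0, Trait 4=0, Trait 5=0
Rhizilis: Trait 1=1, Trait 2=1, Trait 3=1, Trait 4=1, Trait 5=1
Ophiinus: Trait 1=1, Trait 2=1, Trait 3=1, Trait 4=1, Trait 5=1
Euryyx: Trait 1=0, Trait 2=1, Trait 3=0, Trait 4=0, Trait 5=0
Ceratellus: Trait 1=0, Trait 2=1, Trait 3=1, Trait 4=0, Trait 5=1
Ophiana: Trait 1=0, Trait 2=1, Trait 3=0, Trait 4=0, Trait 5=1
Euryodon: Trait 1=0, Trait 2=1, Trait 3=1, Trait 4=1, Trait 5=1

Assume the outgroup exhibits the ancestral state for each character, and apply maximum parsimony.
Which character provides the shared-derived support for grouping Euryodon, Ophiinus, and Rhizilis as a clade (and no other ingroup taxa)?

The outgroup has state '0' for every character, so '1' is the derived state throughout.
Only Ophiinus and Rhizilis show the derived state '1' for Trait 1, supporting them as a clade.
All ingroup taxa share the derived state '1' for Trait 2; it defines the ingroup but does not resolve relationships within it.
Trait 3 (derived state '1') is shared by Ceratellus, Euryodon, Ophiinus, and Rhizilis — a synapomorphy uniting that clade.
Only Euryodon, Ophiinus, and Rhizilis show the derived state '1' for Trait 4, supporting them as a clade.
Trait 5 (derived state '1') is shared by Ceratellus, Euryodon, Ophiana, Ophiinus, and Rhizilis — a synapomorphy uniting that clade.
Most parsimonious ingroup topology: (((((Rhizilis,Ophiinus),Euryodon),Ceratellus),Ophiana),Euryyx).
The clade {Euryodon, Ophiinus, Rhizilis} is supported by Trait 4: its derived state '1' occurs in exactly those taxa and in no other taxon (including the outgroup).

Trait 4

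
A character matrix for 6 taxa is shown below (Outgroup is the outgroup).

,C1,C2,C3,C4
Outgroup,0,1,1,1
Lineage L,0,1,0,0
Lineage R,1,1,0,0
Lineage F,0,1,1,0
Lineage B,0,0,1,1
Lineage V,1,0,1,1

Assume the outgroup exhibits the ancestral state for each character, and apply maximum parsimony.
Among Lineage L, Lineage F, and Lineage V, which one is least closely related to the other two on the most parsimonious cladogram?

Lineage V

Character polarity is set by the outgroup: the derived state is whichever differs from the outgroup's state, so for C2, C3, C4 the derived state is '0', and for the remaining characters it is '1'.
C1 (state '1') occurs in Lineage R and Lineage V but conflicts with the nesting implied by the other characters — most parsimoniously interpreted as homoplasy.
C2: derived state '0' in Lineage B and Lineage V only — synapomorphy for {Lineage B, Lineage V}.
C3: derived state '0' in Lineage L and Lineage R only — synapomorphy for {Lineage L, Lineage R}.
C4: derived state '0' in Lineage F, Lineage L, and Lineage R only — synapomorphy for {Lineage F, Lineage L, Lineage R}.
Most parsimonious ingroup topology: (((Lineage L,Lineage R),Lineage F),(Lineage B,Lineage V)).
Lineage L and Lineage F share a more recent common ancestor with each other than either does with Lineage V, so Lineage V is the least closely related of the three.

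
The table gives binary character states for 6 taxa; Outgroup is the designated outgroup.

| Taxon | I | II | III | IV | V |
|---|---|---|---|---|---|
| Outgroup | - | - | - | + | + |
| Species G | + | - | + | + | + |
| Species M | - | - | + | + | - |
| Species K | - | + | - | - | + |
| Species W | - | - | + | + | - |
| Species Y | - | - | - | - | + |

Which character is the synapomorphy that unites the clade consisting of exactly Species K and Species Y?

Character polarity is set by the outgroup: the derived state is whichever differs from the outgroup's state, so for IV, V the derived state is '-', and for the remaining characters it is '+'.
I (derived state '+') is unique to Species G (autapomorphy; uninformative for grouping).
II (derived state '+') is unique to Species K (autapomorphy; uninformative for grouping).
III: derived state '+' in Species G, Species M, and Species W only — synapomorphy for {Species G, Species M, Species W}.
IV: derived state '-' in Species K and Species Y only — synapomorphy for {Species K, Species Y}.
V: derived state '-' in Species M and Species W only — synapomorphy for {Species M, Species W}.
Most parsimonious ingroup topology: ((Species G,(Species M,Species W)),(Species K,Species Y)).
The clade {Species K, Species Y} is supported by IV: its derived state '-' occurs in exactly those taxa and in no other taxon (including the outgroup).

IV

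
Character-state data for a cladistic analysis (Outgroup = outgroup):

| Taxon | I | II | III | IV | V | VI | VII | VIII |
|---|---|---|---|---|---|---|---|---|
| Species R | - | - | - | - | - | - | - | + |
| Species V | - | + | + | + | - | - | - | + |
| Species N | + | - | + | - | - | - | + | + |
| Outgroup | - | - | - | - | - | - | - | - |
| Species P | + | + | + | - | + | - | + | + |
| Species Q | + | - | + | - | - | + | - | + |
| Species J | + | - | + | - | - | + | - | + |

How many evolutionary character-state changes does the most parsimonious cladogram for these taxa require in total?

9

The outgroup has state '-' for every character, so '+' is the derived state throughout.
I (derived state '+') is shared by Species J, Species N, Species P, and Species Q — a synapomorphy uniting that clade.
II groups Species P and Species V, which is incompatible with the clades supported by the remaining characters; treating it as convergent (homoplasy) costs fewer steps than any alternative tree.
III: derived state '+' in Species J, Species N, Species P, Species Q, and Species V only — synapomorphy for {Species J, Species N, Species P, Species Q, Species V}.
IV (derived state '+') is unique to Species V (autapomorphy; uninformative for grouping).
V: derived state '+' in Species P only — an autapomorphy, so it tells us nothing about relationships among taxa.
VI: derived state '+' in Species J and Species Q only — synapomorphy for {Species J, Species Q}.
VII: derived state '+' in Species N and Species P only — synapomorphy for {Species N, Species P}.
All ingroup taxa share the derived state '+' for VIII; it defines the ingroup but does not resolve relationships within it.
Most parsimonious ingroup topology: ((((Species J,Species Q),(Species N,Species P)),Species V),Species R).
Changes per character on this tree: I: 1; II: 2; III: 1; IV: 1; V: 1; VI: 1; VII: 1; VIII: 1.
Total = 9.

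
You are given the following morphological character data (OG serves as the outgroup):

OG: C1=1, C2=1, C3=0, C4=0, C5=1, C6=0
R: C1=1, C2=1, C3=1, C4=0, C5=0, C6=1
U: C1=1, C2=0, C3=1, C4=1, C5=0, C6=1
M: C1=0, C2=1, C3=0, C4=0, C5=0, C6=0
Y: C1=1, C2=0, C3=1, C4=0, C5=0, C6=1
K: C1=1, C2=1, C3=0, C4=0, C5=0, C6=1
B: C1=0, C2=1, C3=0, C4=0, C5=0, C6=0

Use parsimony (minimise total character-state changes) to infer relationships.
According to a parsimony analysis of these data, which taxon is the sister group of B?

M

Character polarity is set by the outgroup: the derived state is whichever differs from the outgroup's state, so for C1, C2, C5 the derived state is '0', and for the remaining characters it is '1'.
Only B and M show the derived state '0' for C1, supporting them as a clade.
Only U and Y show the derived state '0' for C2, supporting them as a clade.
C3 (derived state '1') is shared by R, U, and Y — a synapomorphy uniting that clade.
C4 (derived state '1') is unique to U (autapomorphy; uninformative for grouping).
C5 (derived state '0') is shared by all ingroup taxa — unites the whole ingroup.
C6: derived state '1' in K, R, U, and Y only — synapomorphy for {K, R, U, Y}.
Most parsimonious ingroup topology: (((R,(U,Y)),K),(M,B)).
B and M form a cherry on this tree, so they are sister taxa.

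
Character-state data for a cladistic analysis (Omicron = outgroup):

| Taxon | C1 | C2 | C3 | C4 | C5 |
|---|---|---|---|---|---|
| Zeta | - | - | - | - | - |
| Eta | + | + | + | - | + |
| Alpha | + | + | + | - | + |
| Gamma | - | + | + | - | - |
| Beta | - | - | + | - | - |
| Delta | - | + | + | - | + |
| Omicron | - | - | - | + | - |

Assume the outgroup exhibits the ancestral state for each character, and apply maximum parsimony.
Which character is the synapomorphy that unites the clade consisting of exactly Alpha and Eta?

Character polarity is set by the outgroup: the derived state is whichever differs from the outgroup's state, so for C4 the derived state is '-', and for the remaining characters it is '+'.
Only Alpha and Eta show the derived state '+' for C1, supporting them as a clade.
Only Alpha, Delta, Eta, and Gamma show the derived state '+' for C2, supporting them as a clade.
Only Alpha, Beta, Delta, Eta, and Gamma show the derived state '+' for C3, supporting them as a clade.
C4 (derived state '-') is shared by all ingroup taxa — unites the whole ingroup.
Only Alpha, Delta, and Eta show the derived state '+' for C5, supporting them as a clade.
Most parsimonious ingroup topology: (((Gamma,((Alpha,Eta),Delta)),Beta),Zeta).
The clade {Alpha, Eta} is supported by C1: its derived state '+' occurs in exactly those taxa and in no other taxon (including the outgroup).

C1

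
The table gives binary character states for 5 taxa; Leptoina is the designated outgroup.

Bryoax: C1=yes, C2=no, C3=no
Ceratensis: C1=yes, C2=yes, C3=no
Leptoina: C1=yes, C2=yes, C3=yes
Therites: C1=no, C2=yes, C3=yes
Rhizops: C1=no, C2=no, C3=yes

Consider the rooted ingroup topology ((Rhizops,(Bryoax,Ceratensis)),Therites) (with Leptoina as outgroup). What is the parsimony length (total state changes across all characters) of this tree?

Map each character onto ((Rhizops,(Bryoax,Ceratensis)),Therites) (rooted by Leptoina) and count the minimum state changes it requires (Fitch parsimony):
C1: 2; C2: 2; C3: 1.
Total tree length = 5.

5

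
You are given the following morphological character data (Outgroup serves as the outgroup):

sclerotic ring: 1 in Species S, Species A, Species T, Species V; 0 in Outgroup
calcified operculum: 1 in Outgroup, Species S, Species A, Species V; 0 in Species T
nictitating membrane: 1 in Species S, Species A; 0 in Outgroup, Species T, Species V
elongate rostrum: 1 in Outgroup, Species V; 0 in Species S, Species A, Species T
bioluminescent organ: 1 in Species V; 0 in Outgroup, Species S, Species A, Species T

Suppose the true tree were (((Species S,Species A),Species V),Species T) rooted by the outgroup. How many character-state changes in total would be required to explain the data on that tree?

6

Map each character onto (((Species S,Species A),Species V),Species T) (rooted by Outgroup) and count the minimum state changes it requires (Fitch parsimony):
sclerotic ring: 1; calcified operculum: 1; nictitating membrane: 1; elongate rostrum: 2; bioluminescent organ: 1.
Total tree length = 6.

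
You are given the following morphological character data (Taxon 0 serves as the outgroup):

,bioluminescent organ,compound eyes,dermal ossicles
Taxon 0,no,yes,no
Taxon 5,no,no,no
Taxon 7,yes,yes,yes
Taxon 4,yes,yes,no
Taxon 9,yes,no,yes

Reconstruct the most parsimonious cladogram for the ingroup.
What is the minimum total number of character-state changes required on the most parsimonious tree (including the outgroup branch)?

Character polarity is set by the outgroup: the derived state is whichever differs from the outgroup's state, so for compound eyes the derived state is 'no', and for the remaining characters it is 'yes'.
bioluminescent organ: derived state 'yes' in Taxon 4, Taxon 7, and Taxon 9 only — synapomorphy for {Taxon 4, Taxon 7, Taxon 9}.
compound eyes groups Taxon 5 and Taxon 9, which is incompatible with the clades supported by the remaining characters; treating it as convergent (homoplasy) costs fewer steps than any alternative tree.
dermal ossicles: derived state 'yes' in Taxon 7 and Taxon 9 only — synapomorphy for {Taxon 7, Taxon 9}.
Most parsimonious ingroup topology: (Taxon 5,((Taxon 7,Taxon 9),Taxon 4)).
Changes per character on this tree: bioluminescent organ: 1; compound eyes: 2; dermal ossicles: 1.
Total = 4.

4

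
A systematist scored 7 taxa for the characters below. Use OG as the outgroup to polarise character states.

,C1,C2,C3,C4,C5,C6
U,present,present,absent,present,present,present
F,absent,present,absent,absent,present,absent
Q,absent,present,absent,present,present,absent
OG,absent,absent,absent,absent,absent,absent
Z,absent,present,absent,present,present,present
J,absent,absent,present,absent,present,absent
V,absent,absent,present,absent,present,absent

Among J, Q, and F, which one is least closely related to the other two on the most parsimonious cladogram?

The outgroup has state 'absent' for every character, so 'present' is the derived state throughout.
C1 (derived state 'present') is unique to U (autapomorphy; uninformative for grouping).
C2: derived state 'present' in F, Q, U, and Z only — synapomorphy for {F, Q, U, Z}.
C3 (derived state 'present') is shared by J and V — a synapomorphy uniting that clade.
Only Q, U, and Z show the derived state 'present' for C4, supporting them as a clade.
C5 (derived state 'present') is shared by all ingroup taxa — unites the whole ingroup.
Only U and Z show the derived state 'present' for C6, supporting them as a clade.
Most parsimonious ingroup topology: (((Q,(U,Z)),F),(V,J)).
Q and F share a more recent common ancestor with each other than either does with J, so J is the least closely related of the three.

J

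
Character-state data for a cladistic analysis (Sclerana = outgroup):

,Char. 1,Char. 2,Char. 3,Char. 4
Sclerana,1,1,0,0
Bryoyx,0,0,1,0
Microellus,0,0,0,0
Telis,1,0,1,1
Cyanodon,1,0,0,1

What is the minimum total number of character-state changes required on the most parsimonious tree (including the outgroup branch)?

5

Character polarity is set by the outgroup: the derived state is whichever differs from the outgroup's state, so for Char. 1, Char. 2 the derived state is '0', and for the remaining characters it is '1'.
Char. 1: derived state '0' in Bryoyx and Microellus only — synapomorphy for {Bryoyx, Microellus}.
Char. 2 (derived state '0') is shared by all ingroup taxa — unites the whole ingroup.
Char. 3 (state '1') occurs in Bryoyx and Telis but conflicts with the nesting implied by the other characters — most parsimoniously interpreted as homoplasy.
Char. 4: derived state '1' in Cyanodon and Telis only — synapomorphy for {Cyanodon, Telis}.
Most parsimonious ingroup topology: ((Bryoyx,Microellus),(Telis,Cyanodon)).
Changes per character on this tree: Char. 1: 1; Char. 2: 1; Char. 3: 2; Char. 4: 1.
Total = 5.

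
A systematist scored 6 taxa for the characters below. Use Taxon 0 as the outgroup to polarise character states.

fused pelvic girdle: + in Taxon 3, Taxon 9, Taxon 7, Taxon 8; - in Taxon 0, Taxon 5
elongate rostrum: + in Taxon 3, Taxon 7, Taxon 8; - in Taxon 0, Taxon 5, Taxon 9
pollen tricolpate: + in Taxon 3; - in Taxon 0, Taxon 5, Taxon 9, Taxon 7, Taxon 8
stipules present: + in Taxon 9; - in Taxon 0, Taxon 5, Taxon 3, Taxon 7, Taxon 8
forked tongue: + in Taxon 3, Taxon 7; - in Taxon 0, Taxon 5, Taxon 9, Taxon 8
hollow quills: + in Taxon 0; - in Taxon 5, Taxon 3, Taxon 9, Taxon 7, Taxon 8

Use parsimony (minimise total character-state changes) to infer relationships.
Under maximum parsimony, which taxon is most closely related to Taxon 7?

Character polarity is set by the outgroup: the derived state is whichever differs from the outgroup's state, so for hollow quills the derived state is '-', and for the remaining characters it is '+'.
fused pelvic girdle (derived state '+') is shared by Taxon 3, Taxon 7, Taxon 8, and Taxon 9 — a synapomorphy uniting that clade.
elongate rostrum: derived state '+' in Taxon 3, Taxon 7, and Taxon 8 only — synapomorphy for {Taxon 3, Taxon 7, Taxon 8}.
pollen tricolpate: derived state '+' in Taxon 3 only — an autapomorphy, so it tells us nothing about relationships among taxa.
stipules present: derived state '+' in Taxon 9 only — an autapomorphy, so it tells us nothing about relationships among taxa.
forked tongue (derived state '+') is shared by Taxon 3 and Taxon 7 — a synapomorphy uniting that clade.
All ingroup taxa share the derived state '-' for hollow quills; it defines the ingroup but does not resolve relationships within it.
Most parsimonious ingroup topology: (Taxon 5,(((Taxon 3,Taxon 7),Taxon 8),Taxon 9)).
Taxon 7 and Taxon 3 form a cherry on this tree, so they are sister taxa.

Taxon 3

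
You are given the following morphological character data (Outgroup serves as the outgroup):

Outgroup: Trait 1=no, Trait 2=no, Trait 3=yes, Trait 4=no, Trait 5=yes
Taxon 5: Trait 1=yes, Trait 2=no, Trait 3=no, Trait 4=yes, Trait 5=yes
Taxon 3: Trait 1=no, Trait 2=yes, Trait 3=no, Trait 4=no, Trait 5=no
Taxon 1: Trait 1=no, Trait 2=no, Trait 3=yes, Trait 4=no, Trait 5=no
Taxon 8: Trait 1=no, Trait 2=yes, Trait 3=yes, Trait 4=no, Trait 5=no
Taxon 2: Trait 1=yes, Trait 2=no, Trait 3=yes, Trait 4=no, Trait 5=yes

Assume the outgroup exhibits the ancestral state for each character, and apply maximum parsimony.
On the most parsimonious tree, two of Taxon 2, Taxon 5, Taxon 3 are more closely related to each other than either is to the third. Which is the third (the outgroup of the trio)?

Taxon 3

Character polarity is set by the outgroup: the derived state is whichever differs from the outgroup's state, so for Trait 3, Trait 5 the derived state is 'no', and for the remaining characters it is 'yes'.
Trait 1: derived state 'yes' in Taxon 2 and Taxon 5 only — synapomorphy for {Taxon 2, Taxon 5}.
Trait 2: derived state 'yes' in Taxon 3 and Taxon 8 only — synapomorphy for {Taxon 3, Taxon 8}.
Trait 3 (state 'no') occurs in Taxon 3 and Taxon 5 but conflicts with the nesting implied by the other characters — most parsimoniously interpreted as homoplasy.
Trait 4 (derived state 'yes') is unique to Taxon 5 (autapomorphy; uninformative for grouping).
Only Taxon 1, Taxon 3, and Taxon 8 show the derived state 'no' for Trait 5, supporting them as a clade.
Most parsimonious ingroup topology: ((Taxon 5,Taxon 2),((Taxon 3,Taxon 8),Taxon 1)).
Taxon 5 and Taxon 2 share a more recent common ancestor with each other than either does with Taxon 3, so Taxon 3 is the least closely related of the three.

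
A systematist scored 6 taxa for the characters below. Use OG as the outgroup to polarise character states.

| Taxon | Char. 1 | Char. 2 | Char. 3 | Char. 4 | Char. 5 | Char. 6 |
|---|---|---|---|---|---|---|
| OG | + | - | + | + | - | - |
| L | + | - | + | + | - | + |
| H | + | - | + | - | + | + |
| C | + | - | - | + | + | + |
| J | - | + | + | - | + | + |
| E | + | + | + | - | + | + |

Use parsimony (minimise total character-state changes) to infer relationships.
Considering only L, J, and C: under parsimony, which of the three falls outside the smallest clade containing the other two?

L

Character polarity is set by the outgroup: the derived state is whichever differs from the outgroup's state, so for Char. 1, Char. 3, Char. 4 the derived state is '-', and for the remaining characters it is '+'.
Char. 1 (derived state '-') is unique to J (autapomorphy; uninformative for grouping).
Only E and J show the derived state '+' for Char. 2, supporting them as a clade.
Char. 3: derived state '-' in C only — an autapomorphy, so it tells us nothing about relationships among taxa.
Only E, H, and J show the derived state '-' for Char. 4, supporting them as a clade.
Char. 5: derived state '+' in C, E, H, and J only — synapomorphy for {C, E, H, J}.
All ingroup taxa share the derived state '+' for Char. 6; it defines the ingroup but does not resolve relationships within it.
Most parsimonious ingroup topology: (L,((H,(J,E)),C)).
J and C share a more recent common ancestor with each other than either does with L, so L is the least closely related of the three.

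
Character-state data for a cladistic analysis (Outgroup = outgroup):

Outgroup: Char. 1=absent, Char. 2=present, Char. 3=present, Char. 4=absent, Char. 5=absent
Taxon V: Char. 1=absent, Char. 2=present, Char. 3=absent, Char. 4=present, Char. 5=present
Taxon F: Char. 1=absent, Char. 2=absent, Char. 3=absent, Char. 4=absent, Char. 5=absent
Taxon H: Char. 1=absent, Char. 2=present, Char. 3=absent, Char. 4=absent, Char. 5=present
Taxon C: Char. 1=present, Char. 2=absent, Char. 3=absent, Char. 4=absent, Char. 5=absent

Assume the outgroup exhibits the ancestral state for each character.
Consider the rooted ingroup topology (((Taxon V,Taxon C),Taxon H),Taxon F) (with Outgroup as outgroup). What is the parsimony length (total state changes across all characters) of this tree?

Map each character onto (((Taxon V,Taxon C),Taxon H),Taxon F) (rooted by Outgroup) and count the minimum state changes it requires (Fitch parsimony):
Char. 1: 1; Char. 2: 2; Char. 3: 1; Char. 4: 1; Char. 5: 2.
Total tree length = 7.

7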